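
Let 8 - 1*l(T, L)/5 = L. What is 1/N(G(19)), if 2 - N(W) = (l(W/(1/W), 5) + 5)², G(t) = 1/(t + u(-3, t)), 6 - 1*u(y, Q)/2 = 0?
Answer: -1/398 ≈ -0.0025126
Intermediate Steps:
u(y, Q) = 12 (u(y, Q) = 12 - 2*0 = 12 + 0 = 12)
l(T, L) = 40 - 5*L
G(t) = 1/(12 + t) (G(t) = 1/(t + 12) = 1/(12 + t))
N(W) = -398 (N(W) = 2 - ((40 - 5*5) + 5)² = 2 - ((40 - 25) + 5)² = 2 - (15 + 5)² = 2 - 1*20² = 2 - 1*400 = 2 - 400 = -398)
1/N(G(19)) = 1/(-398) = -1/398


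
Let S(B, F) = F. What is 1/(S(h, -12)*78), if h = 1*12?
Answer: -1/936 ≈ -0.0010684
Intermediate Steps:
h = 12
1/(S(h, -12)*78) = 1/(-12*78) = 1/(-936) = -1/936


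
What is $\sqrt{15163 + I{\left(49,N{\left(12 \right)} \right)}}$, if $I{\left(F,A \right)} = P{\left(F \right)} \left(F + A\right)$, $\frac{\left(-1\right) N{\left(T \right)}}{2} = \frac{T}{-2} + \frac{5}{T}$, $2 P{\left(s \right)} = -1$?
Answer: $\frac{\sqrt{544785}}{6} \approx 123.02$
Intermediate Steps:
$P{\left(s \right)} = - \frac{1}{2}$ ($P{\left(s \right)} = \frac{1}{2} \left(-1\right) = - \frac{1}{2}$)
$N{\left(T \right)} = T - \frac{10}{T}$ ($N{\left(T \right)} = - 2 \left(\frac{T}{-2} + \frac{5}{T}\right) = - 2 \left(T \left(- \frac{1}{2}\right) + \frac{5}{T}\right) = - 2 \left(- \frac{T}{2} + \frac{5}{T}\right) = - 2 \left(\frac{5}{T} - \frac{T}{2}\right) = T - \frac{10}{T}$)
$I{\left(F,A \right)} = - \frac{A}{2} - \frac{F}{2}$ ($I{\left(F,A \right)} = - \frac{F + A}{2} = - \frac{A + F}{2} = - \frac{A}{2} - \frac{F}{2}$)
$\sqrt{15163 + I{\left(49,N{\left(12 \right)} \right)}} = \sqrt{15163 - \left(\frac{49}{2} + \frac{12 - \frac{10}{12}}{2}\right)} = \sqrt{15163 - \left(\frac{49}{2} + \frac{12 - \frac{5}{6}}{2}\right)} = \sqrt{15163 - \frac{361}{12}} = \sqrt{\frac{181595}{12}} = \frac{\sqrt{544785}}{6}$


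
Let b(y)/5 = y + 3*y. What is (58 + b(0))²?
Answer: 3364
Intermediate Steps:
b(y) = 20*y (b(y) = 5*(y + 3*y) = 5*(4*y) = 20*y)
(58 + b(0))² = (58 + 20*0)² = (58 + 0)² = 58² = 3364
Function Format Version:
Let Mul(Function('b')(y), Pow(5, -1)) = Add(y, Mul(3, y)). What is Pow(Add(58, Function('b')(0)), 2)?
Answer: 3364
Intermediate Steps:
Function('b')(y) = Mul(20, y) (Function('b')(y) = Mul(5, Add(y, Mul(3, y))) = Mul(5, Mul(4, y)) = Mul(20, y))
Pow(Add(58, Function('b')(0)), 2) = Pow(Add(58, Mul(20, 0)), 2) = Pow(Add(58, 0), 2) = Pow(58, 2) = 3364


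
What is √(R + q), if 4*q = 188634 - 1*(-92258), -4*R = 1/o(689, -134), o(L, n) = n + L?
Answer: √86521757745/1110 ≈ 265.00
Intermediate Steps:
o(L, n) = L + n
R = -1/2220 (R = -1/(4*(689 - 134)) = -¼/555 = -¼*1/555 = -1/2220 ≈ -0.00045045)
q = 70223 (q = (188634 - 1*(-92258))/4 = (188634 + 92258)/4 = (¼)*280892 = 70223)
√(R + q) = √(-1/2220 + 70223) = √(155895059/2220) = √86521757745/1110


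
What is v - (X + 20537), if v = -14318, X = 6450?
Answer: -41305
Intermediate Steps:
v - (X + 20537) = -14318 - (6450 + 20537) = -14318 - 1*26987 = -14318 - 26987 = -41305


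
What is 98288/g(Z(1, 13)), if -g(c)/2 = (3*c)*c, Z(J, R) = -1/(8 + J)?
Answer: -1326888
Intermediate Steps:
Z(J, R) = -1/(8 + J)
g(c) = -6*c**2 (g(c) = -2*3*c*c = -6*c**2)
98288/g(Z(1, 13)) = 98288/((-6/(8 + 1)**2)) = 98288/((-6*(-1/9)**2)) = 98288/((-6*1/81)) = 98288/(-2/27) = 98288*(-27/2) = -1326888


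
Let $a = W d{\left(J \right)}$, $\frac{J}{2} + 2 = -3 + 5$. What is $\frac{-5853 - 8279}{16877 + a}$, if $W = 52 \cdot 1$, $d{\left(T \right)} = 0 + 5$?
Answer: $- \frac{14132}{17137} \approx -0.82465$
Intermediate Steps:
$J = 0$ ($J = -4 + 2 \left(-3 + 5\right) = -4 + 2 \cdot 2 = -4 + 4 = 0$)
$d{\left(T \right)} = 5$
$W = 52$
$a = 260$ ($a = 52 \cdot 5 = 260$)
$\frac{-5853 - 8279}{16877 + a} = \frac{-5853 - 8279}{16877 + 260} = - \frac{14132}{17137}$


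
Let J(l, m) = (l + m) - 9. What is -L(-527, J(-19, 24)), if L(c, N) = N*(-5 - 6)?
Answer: -44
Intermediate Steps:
J(l, m) = -9 + l + m
L(c, N) = -11*N (L(c, N) = N*(-11) = -11*N)
-L(-527, J(-19, 24)) = -(-11)*(-9 - 19 + 24) = -(-11)*(-4) = -1*44 = -44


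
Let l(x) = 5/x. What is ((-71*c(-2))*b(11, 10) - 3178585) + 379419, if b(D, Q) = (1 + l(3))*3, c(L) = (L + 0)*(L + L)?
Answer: -2803710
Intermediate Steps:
c(L) = 2*L**2 (c(L) = L*(2*L) = 2*L**2)
b(D, Q) = 8 (b(D, Q) = (1 + 5/3)*3 = (8/3)*3 = 8)
((-71*c(-2))*b(11, 10) - 3178585) + 379419 = (-142*(-2)**2*8 - 3178585) + 379419 = (-142*4*8 - 3178585) + 379419 = (-71*8*8 - 3178585) + 379419 = (-568*8 - 3178585) + 379419 = (-4544 - 3178585) + 379419 = -3183129 + 379419 = -2803710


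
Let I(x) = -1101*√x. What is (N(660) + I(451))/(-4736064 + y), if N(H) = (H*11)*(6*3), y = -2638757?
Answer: -130680/7374821 + 1101*√451/7374821 ≈ -0.014549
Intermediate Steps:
N(H) = 198*H (N(H) = (11*H)*18 = 198*H)
(N(660) + I(451))/(-4736064 + y) = (198*660 - 1101*√451)/(-4736064 - 2638757) = (130680 - 1101*√451)/(-7374821) = (130680 - 1101*√451)*(-1/7374821) = -130680/7374821 + 1101*√451/7374821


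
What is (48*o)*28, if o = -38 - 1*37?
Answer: -100800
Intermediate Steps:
o = -75 (o = -38 - 37 = -75)
(48*o)*28 = (48*(-75))*28 = -3600*28 = -100800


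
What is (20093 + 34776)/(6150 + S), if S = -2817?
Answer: 54869/3333 ≈ 16.462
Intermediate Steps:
(20093 + 34776)/(6150 + S) = (20093 + 34776)/(6150 - 2817) = 54869/3333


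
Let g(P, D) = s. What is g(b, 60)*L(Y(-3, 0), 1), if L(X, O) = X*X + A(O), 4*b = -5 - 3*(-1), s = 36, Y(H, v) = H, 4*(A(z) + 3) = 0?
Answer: 216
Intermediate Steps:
A(z) = -3 (A(z) = -3 + (1/4)*0 = -3 + 0 = -3)
b = -1/2 (b = (-5 - 3*(-1))/4 = (-5 + 3)/4 = (1/4)*(-2) = -1/2 ≈ -0.50000)
g(P, D) = 36
L(X, O) = -3 + X**2 (L(X, O) = X*X - 3 = X**2 - 3 = -3 + X**2)
g(b, 60)*L(Y(-3, 0), 1) = 36*(-3 + (-3)**2) = 36*(-3 + 9) = 36*6 = 216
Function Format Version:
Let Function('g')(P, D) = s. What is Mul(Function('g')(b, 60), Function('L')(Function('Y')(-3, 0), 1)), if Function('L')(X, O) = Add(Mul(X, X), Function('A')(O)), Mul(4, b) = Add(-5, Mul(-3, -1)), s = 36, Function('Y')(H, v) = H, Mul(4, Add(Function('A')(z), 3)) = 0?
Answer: 216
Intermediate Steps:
Function('A')(z) = -3 (Function('A')(z) = Add(-3, Mul(Rational(1, 4), 0)) = Add(-3, 0) = -3)
b = Rational(-1, 2) (b = Mul(Rational(1, 4), Add(-5, Mul(-3, -1))) = Mul(Rational(1, 4), Add(-5, 3)) = Mul(Rational(1, 4), -2) = Rational(-1, 2) ≈ -0.50000)
Function('g')(P, D) = 36
Function('L')(X, O) = Add(-3, Pow(X, 2)) (Function('L')(X, O) = Add(Mul(X, X), -3) = Add(Pow(X, 2), -3) = Add(-3, Pow(X, 2)))
Mul(Function('g')(b, 60), Function('L')(Function('Y')(-3, 0), 1)) = Mul(36, Add(-3, Pow(-3, 2))) = Mul(36, Add(-3, 9)) = Mul(36, 6) = 216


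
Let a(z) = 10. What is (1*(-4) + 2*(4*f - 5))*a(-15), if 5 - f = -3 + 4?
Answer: 180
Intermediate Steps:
f = 4 (f = 5 - (-3 + 4) = 5 - 1*1 = 5 - 1 = 4)
(1*(-4) + 2*(4*f - 5))*a(-15) = (1*(-4) + 2*(4*4 - 5))*10 = (-4 + 2*(16 - 5))*10 = (-4 + 2*11)*10 = (-4 + 22)*10 = 18*10 = 180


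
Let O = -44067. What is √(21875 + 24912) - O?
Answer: 44067 + √46787 ≈ 44283.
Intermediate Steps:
√(21875 + 24912) - O = √(21875 + 24912) - 1*(-44067) = √46787 + 44067 = 44067 + √46787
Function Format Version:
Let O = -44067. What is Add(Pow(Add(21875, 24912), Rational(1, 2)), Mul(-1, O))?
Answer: Add(44067, Pow(46787, Rational(1, 2))) ≈ 44283.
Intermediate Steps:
Add(Pow(Add(21875, 24912), Rational(1, 2)), Mul(-1, O)) = Add(Pow(Add(21875, 24912), Rational(1, 2)), Mul(-1, -44067)) = Add(Pow(46787, Rational(1, 2)), 44067) = Add(44067, Pow(46787, Rational(1, 2)))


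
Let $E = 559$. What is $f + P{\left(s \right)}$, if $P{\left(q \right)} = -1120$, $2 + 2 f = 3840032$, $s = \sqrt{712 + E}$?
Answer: $1918895$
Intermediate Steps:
$s = \sqrt{1271}$ ($s = \sqrt{712 + 559} = \sqrt{1271} \approx 35.651$)
$f = 1920015$ ($f = -1 + \frac{1}{2} \cdot 3840032 = -1 + 1920016 = 1920015$)
$f + P{\left(s \right)} = 1920015 - 1120 = 1918895$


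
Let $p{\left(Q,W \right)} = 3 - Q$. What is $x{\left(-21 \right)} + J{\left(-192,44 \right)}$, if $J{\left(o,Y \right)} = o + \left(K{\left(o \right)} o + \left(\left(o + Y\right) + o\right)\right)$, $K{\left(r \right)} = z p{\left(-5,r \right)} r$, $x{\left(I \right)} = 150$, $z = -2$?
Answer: $-590206$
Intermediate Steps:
$K{\left(r \right)} = - 16 r$ ($K{\left(r \right)} = - 2 \left(3 - -5\right) r = - 2 \left(3 + 5\right) r = \left(-2\right) 8 r = - 16 r$)
$J{\left(o,Y \right)} = Y - 16 o^{2} + 3 o$ ($J{\left(o,Y \right)} = o + \left(- 16 o o + \left(\left(o + Y\right) + o\right)\right) = o - \left(- Y - 2 o + 16 o^{2}\right) = o + \left(Y - 16 o^{2} + 2 o\right) = Y - 16 o^{2} + 3 o$)
$x{\left(-21 \right)} + J{\left(-192,44 \right)} = 150 + \left(44 - 16 \left(-192\right)^{2} + 3 \left(-192\right)\right) = 150 - 590356 = -590206$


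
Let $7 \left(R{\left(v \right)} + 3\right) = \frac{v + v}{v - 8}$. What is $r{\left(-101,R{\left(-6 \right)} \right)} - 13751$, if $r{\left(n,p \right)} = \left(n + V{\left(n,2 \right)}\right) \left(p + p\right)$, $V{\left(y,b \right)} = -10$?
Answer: $- \frac{642497}{49} \approx -13112.0$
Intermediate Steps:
$R{\left(v \right)} = -3 + \frac{2 v}{7 \left(-8 + v\right)}$ ($R{\left(v \right)} = -3 + \frac{\left(v + v\right) \frac{1}{v - 8}}{7} = -3 + \frac{2 v \frac{1}{-8 + v}}{7} = -3 + \frac{2 v}{7 \left(-8 + v\right)}$)
$r{\left(n,p \right)} = 2 p \left(-10 + n\right)$ ($r{\left(n,p \right)} = \left(n - 10\right) \left(p + p\right) = \left(-10 + n\right) 2 p = 2 p \left(-10 + n\right)$)
$r{\left(-101,R{\left(-6 \right)} \right)} - 13751 = 2 \frac{168 - -114}{7 \left(-8 - 6\right)} \left(-10 - 101\right) - 13751 = 2 \frac{168 + 114}{7 \left(-14\right)} \left(-111\right) - 13751 = 2 \cdot \frac{1}{7} \left(- \frac{1}{14}\right) 282 \left(-111\right) - 13751 = 2 \left(- \frac{141}{49}\right) \left(-111\right) - 13751 = \frac{31302}{49} - 13751 = - \frac{642497}{49}$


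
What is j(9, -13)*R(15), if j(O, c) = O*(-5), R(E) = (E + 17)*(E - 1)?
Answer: -20160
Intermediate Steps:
R(E) = (-1 + E)*(17 + E) (R(E) = (17 + E)*(-1 + E) = (-1 + E)*(17 + E))
j(O, c) = -5*O
j(9, -13)*R(15) = (-5*9)*(-17 + 15² + 16*15) = -45*(-17 + 225 + 240) = -45*448 = -20160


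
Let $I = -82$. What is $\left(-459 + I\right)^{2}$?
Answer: $292681$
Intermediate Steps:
$\left(-459 + I\right)^{2} = \left(-459 - 82\right)^{2} = \left(-541\right)^{2} = 292681$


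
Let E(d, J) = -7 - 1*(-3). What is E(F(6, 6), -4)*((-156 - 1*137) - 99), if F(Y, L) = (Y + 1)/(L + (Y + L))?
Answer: 1568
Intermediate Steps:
F(Y, L) = (1 + Y)/(Y + 2*L) (F(Y, L) = (1 + Y)/(L + (L + Y)) = (1 + Y)/(Y + 2*L))
E(d, J) = -4 (E(d, J) = -7 + 3 = -4)
E(F(6, 6), -4)*((-156 - 1*137) - 99) = -4*((-156 - 1*137) - 99) = -4*((-156 - 137) - 99) = -4*(-293 - 99) = -4*(-392) = 1568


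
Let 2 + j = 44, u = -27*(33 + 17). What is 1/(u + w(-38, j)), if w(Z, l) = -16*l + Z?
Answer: -1/2060 ≈ -0.00048544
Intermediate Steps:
u = -1350 (u = -27*50 = -1350)
j = 42 (j = -2 + 44 = 42)
w(Z, l) = Z - 16*l
1/(u + w(-38, j)) = 1/(-1350 + (-38 - 16*42)) = 1/(-1350 + (-38 - 672)) = 1/(-1350 - 710) = 1/(-2060) = -1/2060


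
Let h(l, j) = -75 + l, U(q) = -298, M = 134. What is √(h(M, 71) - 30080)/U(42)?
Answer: -I*√30021/298 ≈ -0.58143*I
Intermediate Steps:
√(h(M, 71) - 30080)/U(42) = √((-75 + 134) - 30080)/(-298) = √(59 - 30080)*(-1/298) = √(-30021)*(-1/298) = (I*√30021)*(-1/298) = -I*√30021/298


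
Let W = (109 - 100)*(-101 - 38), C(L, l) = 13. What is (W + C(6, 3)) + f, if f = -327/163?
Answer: -202121/163 ≈ -1240.0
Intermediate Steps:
W = -1251 (W = 9*(-139) = -1251)
f = -327/163 (f = -327*1/163 = -327/163 ≈ -2.0061)
(W + C(6, 3)) + f = (-1251 + 13) - 327/163 = -1238 - 327/163 = -202121/163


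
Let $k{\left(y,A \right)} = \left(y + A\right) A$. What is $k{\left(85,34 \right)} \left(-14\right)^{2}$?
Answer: $793016$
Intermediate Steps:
$k{\left(y,A \right)} = A \left(A + y\right)$ ($k{\left(y,A \right)} = \left(A + y\right) A = A \left(A + y\right)$)
$k{\left(85,34 \right)} \left(-14\right)^{2} = 34 \left(34 + 85\right) \left(-14\right)^{2} = 34 \cdot 119 \cdot 196 = 4046 \cdot 196 = 793016$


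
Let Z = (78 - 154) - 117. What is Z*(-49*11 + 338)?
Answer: 38793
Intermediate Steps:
Z = -193 (Z = -76 - 117 = -193)
Z*(-49*11 + 338) = -193*(-49*11 + 338) = -193*(-539 + 338) = -193*(-201) = 38793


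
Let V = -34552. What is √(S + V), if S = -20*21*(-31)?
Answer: 2*I*√5383 ≈ 146.74*I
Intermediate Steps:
S = 13020 (S = -420*(-31) = 13020)
√(S + V) = √(13020 - 34552) = √(-21532) = 2*I*√5383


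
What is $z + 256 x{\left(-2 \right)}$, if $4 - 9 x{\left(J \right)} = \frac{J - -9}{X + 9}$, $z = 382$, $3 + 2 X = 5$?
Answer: $\frac{7138}{15} \approx 475.87$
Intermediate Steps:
$X = 1$ ($X = - \frac{3}{2} + \frac{1}{2} \cdot 5 = - \frac{3}{2} + \frac{5}{2} = 1$)
$x{\left(J \right)} = \frac{31}{90} - \frac{J}{90}$ ($x{\left(J \right)} = \frac{4}{9} - \frac{\left(J - -9\right) \frac{1}{1 + 9}}{9} = \frac{4}{9} - \frac{\left(J + 9\right) \frac{1}{10}}{9} = \frac{4}{9} - \frac{\left(9 + J\right) \frac{1}{10}}{9} = \frac{4}{9} - \frac{\frac{9}{10} + \frac{J}{10}}{9} = \frac{4}{9} - \left(\frac{1}{10} + \frac{J}{90}\right) = \frac{31}{90} - \frac{J}{90}$)
$z + 256 x{\left(-2 \right)} = 382 + 256 \left(\frac{31}{90} - - \frac{1}{45}\right) = 382 + 256 \left(\frac{31}{90} + \frac{1}{45}\right) = 382 + 256 \cdot \frac{11}{30} = 382 + \frac{1408}{15} = \frac{7138}{15}$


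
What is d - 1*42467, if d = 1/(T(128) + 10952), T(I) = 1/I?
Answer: -59532661091/1401857 ≈ -42467.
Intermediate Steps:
d = 128/1401857 (d = 1/(1/128 + 10952) = 1/(1401857/128) = 128/1401857 ≈ 9.1307e-5)
d - 1*42467 = 128/1401857 - 1*42467 = 128/1401857 - 42467 = -59532661091/1401857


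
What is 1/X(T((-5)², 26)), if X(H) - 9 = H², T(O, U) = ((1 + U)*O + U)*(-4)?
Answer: 1/7862425 ≈ 1.2719e-7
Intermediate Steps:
T(O, U) = -4*U - 4*O*(1 + U) (T(O, U) = (O*(1 + U) + U)*(-4) = (U + O*(1 + U))*(-4) = -4*U - 4*O*(1 + U))
X(H) = 9 + H²
1/X(T((-5)², 26)) = 1/(9 + (-4*(-5)² - 4*26 - 4*(-5)²*26)²) = 1/(9 + (-4*25 - 104 - 4*25*26)²) = 1/(9 + (-100 - 104 - 2600)²) = 1/(9 + (-2804)²) = 1/(9 + 7862416) = 1/7862425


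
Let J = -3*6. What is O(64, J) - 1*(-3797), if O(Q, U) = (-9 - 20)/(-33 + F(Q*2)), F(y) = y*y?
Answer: 62084718/16351 ≈ 3797.0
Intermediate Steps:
F(y) = y²
J = -18
O(Q, U) = -29/(-33 + 4*Q²) (O(Q, U) = (-9 - 20)/(-33 + (Q*2)²) = -29/(-33 + (2*Q)²) = -29/(-33 + 4*Q²))
O(64, J) - 1*(-3797) = -29/(-33 + 4*64²) - 1*(-3797) = -29/(-33 + 4*4096) + 3797 = -29/(-33 + 16384) + 3797 = -29/16351 + 3797 = 62084718/16351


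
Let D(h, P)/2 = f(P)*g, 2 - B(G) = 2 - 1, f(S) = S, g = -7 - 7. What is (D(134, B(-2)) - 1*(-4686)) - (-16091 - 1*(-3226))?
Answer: 17523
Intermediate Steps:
g = -14
B(G) = 1 (B(G) = 2 - (2 - 1) = 2 - 1*1 = 2 - 1 = 1)
D(h, P) = -28*P (D(h, P) = 2*(P*(-14)) = 2*(-14*P) = -28*P)
(D(134, B(-2)) - 1*(-4686)) - (-16091 - 1*(-3226)) = (-28*1 - 1*(-4686)) - (-16091 - 1*(-3226)) = (-28 + 4686) - (-16091 + 3226) = 4658 - 1*(-12865) = 4658 + 12865 = 17523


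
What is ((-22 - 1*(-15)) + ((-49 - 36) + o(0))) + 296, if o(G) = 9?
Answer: 213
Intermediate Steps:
((-22 - 1*(-15)) + ((-49 - 36) + o(0))) + 296 = ((-22 - 1*(-15)) + ((-49 - 36) + 9)) + 296 = ((-22 + 15) + (-85 + 9)) + 296 = (-7 - 76) + 296 = -83 + 296 = 213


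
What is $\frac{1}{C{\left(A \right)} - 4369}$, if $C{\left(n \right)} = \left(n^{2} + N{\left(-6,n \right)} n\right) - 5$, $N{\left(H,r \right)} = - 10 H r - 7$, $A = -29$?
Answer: $\frac{1}{47130} \approx 2.1218 \cdot 10^{-5}$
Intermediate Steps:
$N{\left(H,r \right)} = -7 - 10 H r$ ($N{\left(H,r \right)} = - 10 H r - 7 = -7 - 10 H r$)
$C{\left(n \right)} = -5 + n^{2} + n \left(-7 + 60 n\right)$ ($C{\left(n \right)} = \left(n^{2} + \left(-7 - - 60 n\right) n\right) - 5 = \left(n^{2} + \left(-7 + 60 n\right) n\right) - 5 = \left(n^{2} + n \left(-7 + 60 n\right)\right) - 5 = -5 + n^{2} + n \left(-7 + 60 n\right)$)
$\frac{1}{C{\left(A \right)} - 4369} = \frac{1}{\left(-5 - -203 + 61 \left(-29\right)^{2}\right) - 4369} = \frac{1}{\left(-5 + 203 + 61 \cdot 841\right) - 4369} = \frac{1}{\left(-5 + 203 + 51301\right) - 4369} = \frac{1}{51499 - 4369} = \frac{1}{47130}$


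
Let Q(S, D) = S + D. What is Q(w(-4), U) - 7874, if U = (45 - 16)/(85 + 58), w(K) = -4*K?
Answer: -1123665/143 ≈ -7857.8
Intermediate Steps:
U = 29/143 ≈ 0.20280
Q(S, D) = D + S
Q(w(-4), U) - 7874 = (29/143 - 4*(-4)) - 7874 = (29/143 + 16) - 7874 = 2317/143 - 7874 = -1123665/143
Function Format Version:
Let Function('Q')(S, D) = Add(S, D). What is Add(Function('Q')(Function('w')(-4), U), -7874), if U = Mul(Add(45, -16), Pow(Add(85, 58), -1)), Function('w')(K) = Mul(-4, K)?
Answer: Rational(-1123665, 143) ≈ -7857.8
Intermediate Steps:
U = Rational(29, 143) (U = Mul(29, Pow(143, -1)) = Mul(29, Rational(1, 143)) = Rational(29, 143) ≈ 0.20280)
Function('Q')(S, D) = Add(D, S)
Add(Function('Q')(Function('w')(-4), U), -7874) = Add(Add(Rational(29, 143), Mul(-4, -4)), -7874) = Add(Add(Rational(29, 143), 16), -7874) = Add(Rational(2317, 143), -7874) = Rational(-1123665, 143)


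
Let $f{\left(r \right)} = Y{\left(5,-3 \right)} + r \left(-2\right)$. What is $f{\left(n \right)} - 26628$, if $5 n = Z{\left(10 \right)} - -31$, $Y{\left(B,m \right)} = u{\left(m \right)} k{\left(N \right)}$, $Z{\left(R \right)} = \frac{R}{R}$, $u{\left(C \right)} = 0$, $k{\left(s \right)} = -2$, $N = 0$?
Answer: $- \frac{133204}{5} \approx -26641.0$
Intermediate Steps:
$Z{\left(R \right)} = 1$
$Y{\left(B,m \right)} = 0$ ($Y{\left(B,m \right)} = 0 \left(-2\right) = 0$)
$n = \frac{32}{5}$ ($n = \frac{1 - -31}{5} = \frac{1 + 31}{5} = \frac{1}{5} \cdot 32 = \frac{32}{5} \approx 6.4$)
$f{\left(r \right)} = - 2 r$ ($f{\left(r \right)} = 0 + r \left(-2\right) = 0 - 2 r = - 2 r$)
$f{\left(n \right)} - 26628 = \left(-2\right) \frac{32}{5} - 26628 = - \frac{64}{5} - 26628 = - \frac{133204}{5}$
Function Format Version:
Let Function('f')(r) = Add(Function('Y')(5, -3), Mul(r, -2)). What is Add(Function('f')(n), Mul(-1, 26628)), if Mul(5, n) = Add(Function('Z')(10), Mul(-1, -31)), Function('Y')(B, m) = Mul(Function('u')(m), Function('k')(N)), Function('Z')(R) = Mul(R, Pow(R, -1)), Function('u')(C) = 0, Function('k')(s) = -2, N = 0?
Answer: Rational(-133204, 5) ≈ -26641.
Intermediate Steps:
Function('Z')(R) = 1
Function('Y')(B, m) = 0 (Function('Y')(B, m) = Mul(0, -2) = 0)
n = Rational(32, 5) (n = Mul(Rational(1, 5), Add(1, Mul(-1, -31))) = Mul(Rational(1, 5), Add(1, 31)) = Mul(Rational(1, 5), 32) = Rational(32, 5) ≈ 6.4000)
Function('f')(r) = Mul(-2, r) (Function('f')(r) = Add(0, Mul(r, -2)) = Add(0, Mul(-2, r)) = Mul(-2, r))
Add(Function('f')(n), Mul(-1, 26628)) = Add(Mul(-2, Rational(32, 5)), Mul(-1, 26628)) = Add(Rational(-64, 5), -26628) = Rational(-133204, 5)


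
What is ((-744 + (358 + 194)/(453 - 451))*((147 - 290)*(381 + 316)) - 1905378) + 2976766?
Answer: 47717416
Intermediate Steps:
((-744 + (358 + 194)/(453 - 451))*((147 - 290)*(381 + 316)) - 1905378) + 2976766 = ((-744 + 552/2)*(-143*697) - 1905378) + 2976766 = ((-744 + 552*(1/2))*(-99671) - 1905378) + 2976766 = ((-744 + 276)*(-99671) - 1905378) + 2976766 = (-468*(-99671) - 1905378) + 2976766 = (46646028 - 1905378) + 2976766 = 44740650 + 2976766 = 47717416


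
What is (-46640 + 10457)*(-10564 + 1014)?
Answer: 345547650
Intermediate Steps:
(-46640 + 10457)*(-10564 + 1014) = -36183*(-9550) = 345547650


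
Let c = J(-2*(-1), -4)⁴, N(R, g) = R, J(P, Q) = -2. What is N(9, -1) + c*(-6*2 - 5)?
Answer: -263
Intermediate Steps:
c = 16 (c = (-2)⁴ = 16)
N(9, -1) + c*(-6*2 - 5) = 9 + 16*(-6*2 - 5) = 9 + 16*(-12 - 5) = 9 + 16*(-17) = 9 - 272 = -263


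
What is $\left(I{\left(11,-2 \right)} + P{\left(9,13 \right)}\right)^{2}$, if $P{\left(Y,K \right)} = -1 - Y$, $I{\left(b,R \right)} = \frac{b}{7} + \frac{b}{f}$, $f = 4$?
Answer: $\frac{25281}{784} \approx 32.246$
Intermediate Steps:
$I{\left(b,R \right)} = \frac{11 b}{28}$ ($I{\left(b,R \right)} = \frac{b}{7} + \frac{b}{4} = \frac{11 b}{28}$)
$\left(I{\left(11,-2 \right)} + P{\left(9,13 \right)}\right)^{2} = \left(\frac{11}{28} \cdot 11 - 10\right)^{2} = \left(\frac{121}{28} - 10\right)^{2} = \left(- \frac{159}{28}\right)^{2} = \frac{25281}{784}$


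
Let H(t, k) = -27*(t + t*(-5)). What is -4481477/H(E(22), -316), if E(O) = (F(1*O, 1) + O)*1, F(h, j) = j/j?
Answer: -4481477/2484 ≈ -1804.1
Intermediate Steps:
F(h, j) = 1
E(O) = 1 + O (E(O) = (1 + O)*1 = 1 + O)
H(t, k) = 108*t (H(t, k) = -27*(t - 5*t) = -(-108)*t = 108*t)
-4481477/H(E(22), -316) = -4481477*1/(108*(1 + 22)) = -4481477/(108*23) = -4481477/2484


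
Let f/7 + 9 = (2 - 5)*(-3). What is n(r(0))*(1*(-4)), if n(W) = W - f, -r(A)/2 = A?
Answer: 0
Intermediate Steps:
r(A) = -2*A
f = 0 (f = -63 + 7*((2 - 5)*(-3)) = -63 + 7*(-3*(-3)) = -63 + 7*9 = -63 + 63 = 0)
n(W) = W (n(W) = W - 1*0 = W + 0 = W)
n(r(0))*(1*(-4)) = (-2*0)*(1*(-4)) = 0*(-4) = 0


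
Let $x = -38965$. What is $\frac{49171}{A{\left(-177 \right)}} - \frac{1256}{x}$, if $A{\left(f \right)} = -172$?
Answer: $- \frac{1915731983}{6701980} \approx -285.85$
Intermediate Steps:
$\frac{49171}{A{\left(-177 \right)}} - \frac{1256}{x} = \frac{49171}{-172} - \frac{1256}{-38965} = 49171 \left(- \frac{1}{172}\right) - - \frac{1256}{38965} = - \frac{49171}{172} + \frac{1256}{38965} = - \frac{1915731983}{6701980}$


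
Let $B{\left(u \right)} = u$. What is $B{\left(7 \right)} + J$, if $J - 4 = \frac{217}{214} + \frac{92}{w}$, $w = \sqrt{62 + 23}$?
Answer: $\frac{2571}{214} + \frac{92 \sqrt{85}}{85} \approx 21.993$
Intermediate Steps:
$w = \sqrt{85} \approx 9.2195$
$J = \frac{1073}{214} + \frac{92 \sqrt{85}}{85}$ ($J = 4 + \left(\frac{217}{214} + \frac{92}{\sqrt{85}}\right) = 4 + \left(217 \cdot \frac{1}{214} + 92 \frac{\sqrt{85}}{85}\right) = 4 + \left(\frac{217}{214} + \frac{92 \sqrt{85}}{85}\right) = \frac{1073}{214} + \frac{92 \sqrt{85}}{85} \approx 14.993$)
$B{\left(7 \right)} + J = 7 + \left(\frac{1073}{214} + \frac{92 \sqrt{85}}{85}\right) = \frac{2571}{214} + \frac{92 \sqrt{85}}{85}$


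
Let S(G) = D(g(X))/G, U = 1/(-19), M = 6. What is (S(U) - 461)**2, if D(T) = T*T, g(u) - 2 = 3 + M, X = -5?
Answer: 7617600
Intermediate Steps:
g(u) = 11 (g(u) = 2 + (3 + 6) = 2 + 9 = 11)
U = -1/19 ≈ -0.052632
D(T) = T**2
S(G) = 121/G (S(G) = 11**2/G = 121/G)
(S(U) - 461)**2 = (121/(-1/19) - 461)**2 = (121*(-19) - 461)**2 = (-2299 - 461)**2 = (-2760)**2 = 7617600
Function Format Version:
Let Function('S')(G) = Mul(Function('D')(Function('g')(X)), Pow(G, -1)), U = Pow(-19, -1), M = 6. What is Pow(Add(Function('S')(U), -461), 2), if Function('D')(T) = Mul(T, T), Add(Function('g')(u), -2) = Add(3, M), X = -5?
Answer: 7617600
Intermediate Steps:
Function('g')(u) = 11 (Function('g')(u) = Add(2, Add(3, 6)) = Add(2, 9) = 11)
U = Rational(-1, 19) ≈ -0.052632
Function('D')(T) = Pow(T, 2)
Function('S')(G) = Mul(121, Pow(G, -1)) (Function('S')(G) = Mul(Pow(11, 2), Pow(G, -1)) = Mul(121, Pow(G, -1)))
Pow(Add(Function('S')(U), -461), 2) = Pow(Add(Mul(121, Pow(Rational(-1, 19), -1)), -461), 2) = Pow(Add(Mul(121, -19), -461), 2) = Pow(Add(-2299, -461), 2) = Pow(-2760, 2) = 7617600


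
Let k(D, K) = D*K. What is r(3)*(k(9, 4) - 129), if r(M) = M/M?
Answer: -93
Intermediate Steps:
r(M) = 1
r(3)*(k(9, 4) - 129) = 1*(9*4 - 129) = 1*(36 - 129) = 1*(-93) = -93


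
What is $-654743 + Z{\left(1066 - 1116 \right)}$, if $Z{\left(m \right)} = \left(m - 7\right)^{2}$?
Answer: $-651494$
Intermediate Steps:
$Z{\left(m \right)} = \left(-7 + m\right)^{2}$
$-654743 + Z{\left(1066 - 1116 \right)} = -654743 + \left(-7 + \left(1066 - 1116\right)\right)^{2} = -654743 + \left(-7 - 50\right)^{2} = -654743 + \left(-57\right)^{2} = -654743 + 3249 = -651494$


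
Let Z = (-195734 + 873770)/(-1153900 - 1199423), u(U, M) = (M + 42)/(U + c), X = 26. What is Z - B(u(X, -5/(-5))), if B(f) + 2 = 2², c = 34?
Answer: -1794894/784441 ≈ -2.2881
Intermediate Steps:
u(U, M) = (42 + M)/(34 + U) (u(U, M) = (M + 42)/(U + 34) = (42 + M)/(34 + U))
Z = -226012/784441 (Z = 678036/(-2353323) = 678036*(-1/2353323) = -226012/784441 ≈ -0.28812)
B(f) = 2 (B(f) = -2 + 2² = -2 + 4 = 2)
Z - B(u(X, -5/(-5))) = -226012/784441 - 1*2 = -226012/784441 - 2 = -1794894/784441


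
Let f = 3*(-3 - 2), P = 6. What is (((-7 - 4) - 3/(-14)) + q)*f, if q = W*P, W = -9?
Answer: 13605/14 ≈ 971.79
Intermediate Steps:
f = -15 (f = 3*(-5) = -15)
q = -54 (q = -9*6 = -54)
(((-7 - 4) - 3/(-14)) + q)*f = (((-7 - 4) - 3/(-14)) - 54)*(-15) = ((-11 - 3*(-1/14)) - 54)*(-15) = ((-11 + 3/14) - 54)*(-15) = (-151/14 - 54)*(-15) = -907/14*(-15) = 13605/14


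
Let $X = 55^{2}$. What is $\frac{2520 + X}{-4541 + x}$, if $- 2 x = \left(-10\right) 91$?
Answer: $- \frac{5545}{4086} \approx -1.3571$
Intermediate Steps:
$x = 455$ ($x = - \frac{\left(-10\right) 91}{2} = \left(- \frac{1}{2}\right) \left(-910\right) = 455$)
$X = 3025$
$\frac{2520 + X}{-4541 + x} = \frac{2520 + 3025}{-4541 + 455} = \frac{5545}{-4086} = 5545 \left(- \frac{1}{4086}\right) = - \frac{5545}{4086}$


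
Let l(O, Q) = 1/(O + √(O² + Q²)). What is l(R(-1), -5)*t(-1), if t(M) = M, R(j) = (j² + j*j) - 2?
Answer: -⅕ ≈ -0.20000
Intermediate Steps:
R(j) = -2 + 2*j² (R(j) = (j² + j²) - 2 = 2*j² - 2 = -2 + 2*j²)
l(R(-1), -5)*t(-1) = -1/((-2 + 2*(-1)²) + √((-2 + 2*(-1)²)² + (-5)²)) = -1/((-2 + 2*1) + √((-2 + 2*1)² + 25)) = -1/((-2 + 2) + √((-2 + 2)² + 25)) = -1/(0 + √(0² + 25)) = -1/(0 + √(0 + 25)) = -1/(0 + √25) = -1/(0 + 5) = -1/5 = (⅕)*(-1) = -⅕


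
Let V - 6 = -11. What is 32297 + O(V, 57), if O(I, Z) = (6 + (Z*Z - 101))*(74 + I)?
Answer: 249923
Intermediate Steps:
V = -5 (V = 6 - 11 = -5)
O(I, Z) = (-95 + Z**2)*(74 + I) (O(I, Z) = (6 + (Z**2 - 101))*(74 + I) = (6 + (-101 + Z**2))*(74 + I) = (-95 + Z**2)*(74 + I))
32297 + O(V, 57) = 32297 + (-7030 - 95*(-5) + 74*57**2 - 5*57**2) = 32297 + (-7030 + 475 + 74*3249 - 5*3249) = 32297 + (-7030 + 475 + 240426 - 16245) = 32297 + 217626 = 249923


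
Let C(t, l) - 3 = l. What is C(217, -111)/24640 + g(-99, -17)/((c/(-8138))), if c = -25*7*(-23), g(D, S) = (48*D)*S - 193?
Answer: -115429525313/708400 ≈ -1.6294e+5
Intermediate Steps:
g(D, S) = -193 + 48*D*S (g(D, S) = 48*D*S - 193 = -193 + 48*D*S)
C(t, l) = 3 + l
c = 4025 (c = -175*(-23) = 4025)
C(217, -111)/24640 + g(-99, -17)/((c/(-8138))) = (3 - 111)/24640 + (-193 + 48*(-99)*(-17))/((4025/(-8138))) = -108*1/24640 + (-193 + 80784)/((4025*(-1/8138))) = -27/6160 + 80591/(-4025/8138) = -27/6160 + 80591*(-8138/4025) = -27/6160 - 93692794/575 = -115429525313/708400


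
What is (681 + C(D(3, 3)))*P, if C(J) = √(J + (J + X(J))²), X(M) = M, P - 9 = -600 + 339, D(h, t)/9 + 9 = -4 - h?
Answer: -171612 - 15120*√23 ≈ -2.4413e+5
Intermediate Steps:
D(h, t) = -117 - 9*h (D(h, t) = -81 + 9*(-4 - h) = -81 + (-36 - 9*h) = -117 - 9*h)
P = -252 (P = 9 + (-600 + 339) = 9 - 261 = -252)
C(J) = √(J + 4*J²) (C(J) = √(J + (J + J)²) = √(J + (2*J)²) = √(J + 4*J²))
(681 + C(D(3, 3)))*P = (681 + √((-117 - 9*3)*(1 + 4*(-117 - 9*3))))*(-252) = (681 + √((-117 - 27)*(1 + 4*(-117 - 27))))*(-252) = (681 + √(-144*(1 + 4*(-144))))*(-252) = (681 + √(-144*(1 - 576)))*(-252) = (681 + √(-144*(-575)))*(-252) = (681 + √82800)*(-252) = (681 + 60*√23)*(-252) = -171612 - 15120*√23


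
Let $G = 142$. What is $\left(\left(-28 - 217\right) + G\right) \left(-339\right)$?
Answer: $34917$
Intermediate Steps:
$\left(\left(-28 - 217\right) + G\right) \left(-339\right) = \left(\left(-28 - 217\right) + 142\right) \left(-339\right) = \left(-245 + 142\right) \left(-339\right) = \left(-103\right) \left(-339\right) = 34917$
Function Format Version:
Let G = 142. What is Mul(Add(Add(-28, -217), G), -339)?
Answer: 34917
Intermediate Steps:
Mul(Add(Add(-28, -217), G), -339) = Mul(Add(Add(-28, -217), 142), -339) = Mul(Add(-245, 142), -339) = Mul(-103, -339) = 34917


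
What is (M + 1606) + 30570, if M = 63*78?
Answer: 37090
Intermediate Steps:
M = 4914
(M + 1606) + 30570 = (4914 + 1606) + 30570 = 6520 + 30570 = 37090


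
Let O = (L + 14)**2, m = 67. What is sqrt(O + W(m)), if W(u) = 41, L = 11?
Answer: 3*sqrt(74) ≈ 25.807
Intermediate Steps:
O = 625 (O = (11 + 14)**2 = 25**2 = 625)
sqrt(O + W(m)) = sqrt(625 + 41) = sqrt(666) = 3*sqrt(74)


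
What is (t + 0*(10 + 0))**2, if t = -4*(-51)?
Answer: 41616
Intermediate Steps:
t = 204
(t + 0*(10 + 0))**2 = (204 + 0*(10 + 0))**2 = (204 + 0*10)**2 = (204 + 0)**2 = 204**2 = 41616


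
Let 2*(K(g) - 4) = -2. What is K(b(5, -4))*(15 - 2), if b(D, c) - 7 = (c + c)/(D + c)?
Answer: 39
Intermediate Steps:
b(D, c) = 7 + 2*c/(D + c) (b(D, c) = 7 + (c + c)/(D + c) = 7 + (2*c)/(D + c) = 7 + 2*c/(D + c))
K(g) = 3 (K(g) = 4 + (1/2)*(-2) = 4 - 1 = 3)
K(b(5, -4))*(15 - 2) = 3*(15 - 2) = 3*13 = 39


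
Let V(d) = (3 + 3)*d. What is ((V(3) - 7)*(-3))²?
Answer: 1089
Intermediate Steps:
V(d) = 6*d
((V(3) - 7)*(-3))² = ((6*3 - 7)*(-3))² = ((18 - 7)*(-3))² = (11*(-3))² = (-33)² = 1089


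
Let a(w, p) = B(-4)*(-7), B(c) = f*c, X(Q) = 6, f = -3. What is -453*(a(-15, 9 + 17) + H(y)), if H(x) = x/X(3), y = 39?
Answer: 70215/2 ≈ 35108.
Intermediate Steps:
H(x) = x/6
B(c) = -3*c
a(w, p) = -84 (a(w, p) = -3*(-4)*(-7) = 12*(-7) = -84)
-453*(a(-15, 9 + 17) + H(y)) = -453*(-84 + (1/6)*39) = -453*(-84 + 13/2) = -453*(-155/2) = 70215/2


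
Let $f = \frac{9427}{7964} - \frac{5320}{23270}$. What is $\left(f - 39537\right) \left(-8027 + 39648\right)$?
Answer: $- \frac{2106220188042705}{1684748} \approx -1.2502 \cdot 10^{9}$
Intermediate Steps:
$f = \frac{1609071}{1684748}$ ($f = 9427 \cdot \frac{1}{7964} - \frac{532}{2327} = \frac{857}{724} - \frac{532}{2327} = \frac{1609071}{1684748} \approx 0.95508$)
$\left(f - 39537\right) \left(-8027 + 39648\right) = \left(\frac{1609071}{1684748} - 39537\right) \left(-8027 + 39648\right) = \left(- \frac{66608272605}{1684748}\right) 31621 = - \frac{2106220188042705}{1684748}$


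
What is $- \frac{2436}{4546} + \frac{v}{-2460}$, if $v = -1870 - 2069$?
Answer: $\frac{1985689}{1863860} \approx 1.0654$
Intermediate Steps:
$v = -3939$ ($v = -1870 - 2069 = -3939$)
$- \frac{2436}{4546} + \frac{v}{-2460} = - \frac{2436}{4546} - \frac{3939}{-2460} = \left(-2436\right) \frac{1}{4546} - - \frac{1313}{820} = - \frac{1218}{2273} + \frac{1313}{820} = \frac{1985689}{1863860}$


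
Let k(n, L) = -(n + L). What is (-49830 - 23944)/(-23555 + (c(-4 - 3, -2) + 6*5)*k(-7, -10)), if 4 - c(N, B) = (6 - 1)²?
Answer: 36887/11701 ≈ 3.1525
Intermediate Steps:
k(n, L) = -L - n (k(n, L) = -(L + n) = -L - n)
c(N, B) = -21 (c(N, B) = 4 - (6 - 1)² = 4 - 1*5² = 4 - 1*25 = 4 - 25 = -21)
(-49830 - 23944)/(-23555 + (c(-4 - 3, -2) + 6*5)*k(-7, -10)) = (-49830 - 23944)/(-23555 + (-21 + 6*5)*(-1*(-10) - 1*(-7))) = -73774/(-23555 + (-21 + 30)*(10 + 7)) = -73774/(-23555 + 9*17) = -73774/(-23555 + 153) = -73774/(-23402) = -73774*(-1/23402) = 36887/11701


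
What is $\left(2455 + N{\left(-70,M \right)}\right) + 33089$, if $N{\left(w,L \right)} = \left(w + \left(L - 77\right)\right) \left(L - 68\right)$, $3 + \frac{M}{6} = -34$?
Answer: $142554$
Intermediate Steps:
$M = -222$ ($M = -18 + 6 \left(-34\right) = -18 - 204 = -222$)
$N{\left(w,L \right)} = \left(-68 + L\right) \left(-77 + L + w\right)$ ($N{\left(w,L \right)} = \left(w + \left(L - 77\right)\right) \left(-68 + L\right) = \left(w + \left(-77 + L\right)\right) \left(-68 + L\right) = \left(-77 + L + w\right) \left(-68 + L\right) = \left(-68 + L\right) \left(-77 + L + w\right)$)
$\left(2455 + N{\left(-70,M \right)}\right) + 33089 = \left(2455 - \left(-57726 - 49284\right)\right) + 33089 = \left(2455 + \left(5236 + 49284 + 32190 + 4760 + 15540\right)\right) + 33089 = \left(2455 + 107010\right) + 33089 = 109465 + 33089 = 142554$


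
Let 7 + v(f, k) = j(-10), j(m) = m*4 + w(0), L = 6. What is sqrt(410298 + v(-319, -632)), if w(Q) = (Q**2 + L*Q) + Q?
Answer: sqrt(410251) ≈ 640.51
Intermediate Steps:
w(Q) = Q**2 + 7*Q (w(Q) = (Q**2 + 6*Q) + Q = Q**2 + 7*Q)
j(m) = 4*m (j(m) = m*4 + 0*(7 + 0) = 4*m + 0*7 = 4*m + 0 = 4*m)
v(f, k) = -47 (v(f, k) = -7 + 4*(-10) = -7 - 40 = -47)
sqrt(410298 + v(-319, -632)) = sqrt(410298 - 47) = sqrt(410251)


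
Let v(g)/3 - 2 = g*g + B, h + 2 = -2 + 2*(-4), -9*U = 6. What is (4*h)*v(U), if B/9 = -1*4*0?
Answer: -352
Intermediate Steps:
U = -⅔ (U = -⅑*6 = -⅔ ≈ -0.66667)
h = -12 (h = -2 + (-2 + 2*(-4)) = -2 + (-2 - 8) = -2 - 10 = -12)
B = 0 (B = 9*(-1*4*0) = 9*(-4*0) = 9*0 = 0)
v(g) = 6 + 3*g² (v(g) = 6 + 3*(g*g + 0) = 6 + 3*(g² + 0) = 6 + 3*g²)
(4*h)*v(U) = (4*(-12))*(6 + 3*(-⅔)²) = -48*(6 + 3*(4/9)) = -48*(6 + 4/3) = -48*22/3 = -352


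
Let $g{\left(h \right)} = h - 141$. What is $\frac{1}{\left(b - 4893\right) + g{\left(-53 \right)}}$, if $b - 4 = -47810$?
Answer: $- \frac{1}{52893} \approx -1.8906 \cdot 10^{-5}$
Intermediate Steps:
$g{\left(h \right)} = -141 + h$
$b = -47806$ ($b = 4 - 47810 = -47806$)
$\frac{1}{\left(b - 4893\right) + g{\left(-53 \right)}} = \frac{1}{\left(-47806 - 4893\right) - 194} = \frac{1}{-52699 - 194} = \frac{1}{-52893} = - \frac{1}{52893}$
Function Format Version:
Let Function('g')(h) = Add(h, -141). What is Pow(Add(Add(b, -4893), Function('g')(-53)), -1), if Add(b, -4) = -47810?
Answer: Rational(-1, 52893) ≈ -1.8906e-5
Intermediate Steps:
Function('g')(h) = Add(-141, h)
b = -47806 (b = Add(4, -47810) = -47806)
Pow(Add(Add(b, -4893), Function('g')(-53)), -1) = Pow(Add(Add(-47806, -4893), Add(-141, -53)), -1) = Pow(Add(-52699, -194), -1) = Pow(-52893, -1) = Rational(-1, 52893)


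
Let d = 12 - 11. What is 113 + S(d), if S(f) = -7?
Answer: 106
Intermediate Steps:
d = 1
113 + S(d) = 113 - 7 = 106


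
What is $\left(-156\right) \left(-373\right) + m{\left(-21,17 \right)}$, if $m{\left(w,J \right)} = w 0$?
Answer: $58188$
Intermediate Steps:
$m{\left(w,J \right)} = 0$
$\left(-156\right) \left(-373\right) + m{\left(-21,17 \right)} = \left(-156\right) \left(-373\right) + 0 = 58188 + 0 = 58188$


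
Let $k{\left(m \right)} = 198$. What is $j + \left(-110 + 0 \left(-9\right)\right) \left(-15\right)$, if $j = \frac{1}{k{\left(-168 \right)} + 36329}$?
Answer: $\frac{60269551}{36527} \approx 1650.0$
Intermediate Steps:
$j = \frac{1}{36527}$ ($j = \frac{1}{198 + 36329} = \frac{1}{36527} \approx 2.7377 \cdot 10^{-5}$)
$j + \left(-110 + 0 \left(-9\right)\right) \left(-15\right) = \frac{1}{36527} + \left(-110 + 0 \left(-9\right)\right) \left(-15\right) = \frac{1}{36527} + \left(-110 + 0\right) \left(-15\right) = \frac{1}{36527} - -1650 = \frac{1}{36527} + 1650 = \frac{60269551}{36527}$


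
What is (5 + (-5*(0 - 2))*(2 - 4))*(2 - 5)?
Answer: 45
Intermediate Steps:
(5 + (-5*(0 - 2))*(2 - 4))*(2 - 5) = (5 - 5*(-2)*(-2))*(-3) = (5 + 10*(-2))*(-3) = (5 - 20)*(-3) = -15*(-3) = 45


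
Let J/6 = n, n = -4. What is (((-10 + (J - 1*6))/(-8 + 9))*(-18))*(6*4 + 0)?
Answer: 17280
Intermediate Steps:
J = -24 (J = 6*(-4) = -24)
(((-10 + (J - 1*6))/(-8 + 9))*(-18))*(6*4 + 0) = (((-10 + (-24 - 1*6))/(-8 + 9))*(-18))*(6*4 + 0) = (((-10 + (-24 - 6))/1)*(-18))*(24 + 0) = (((-10 - 30)*1)*(-18))*24 = (-40*1*(-18))*24 = -40*(-18)*24 = 720*24 = 17280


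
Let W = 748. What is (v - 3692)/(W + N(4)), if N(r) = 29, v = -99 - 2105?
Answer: -5896/777 ≈ -7.5882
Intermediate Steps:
v = -2204
(v - 3692)/(W + N(4)) = (-2204 - 3692)/(748 + 29) = -5896/777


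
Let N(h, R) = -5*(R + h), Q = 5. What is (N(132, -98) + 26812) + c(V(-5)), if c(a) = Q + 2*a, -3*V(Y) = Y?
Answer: 79951/3 ≈ 26650.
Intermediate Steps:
V(Y) = -Y/3
N(h, R) = -5*R - 5*h
c(a) = 5 + 2*a
(N(132, -98) + 26812) + c(V(-5)) = ((-5*(-98) - 5*132) + 26812) + (5 + 2*(-⅓*(-5))) = ((490 - 660) + 26812) + (5 + 2*(5/3)) = (-170 + 26812) + (5 + 10/3) = 26642 + 25/3 = 79951/3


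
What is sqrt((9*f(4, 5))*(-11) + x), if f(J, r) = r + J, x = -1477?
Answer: 8*I*sqrt(37) ≈ 48.662*I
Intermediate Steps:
f(J, r) = J + r
sqrt((9*f(4, 5))*(-11) + x) = sqrt((9*(4 + 5))*(-11) - 1477) = sqrt((9*9)*(-11) - 1477) = sqrt(81*(-11) - 1477) = sqrt(-891 - 1477) = sqrt(-2368) = 8*I*sqrt(37)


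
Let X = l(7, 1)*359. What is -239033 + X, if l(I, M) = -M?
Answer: -239392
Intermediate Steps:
X = -359 (X = -1*1*359 = -1*359 = -359)
-239033 + X = -239033 - 359 = -239392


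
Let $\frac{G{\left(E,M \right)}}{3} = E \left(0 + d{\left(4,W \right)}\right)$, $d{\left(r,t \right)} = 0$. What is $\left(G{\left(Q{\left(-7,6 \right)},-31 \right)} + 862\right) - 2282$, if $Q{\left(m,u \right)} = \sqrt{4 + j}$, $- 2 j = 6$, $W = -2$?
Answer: $-1420$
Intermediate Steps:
$j = -3$ ($j = \left(- \frac{1}{2}\right) 6 = -3$)
$Q{\left(m,u \right)} = 1$ ($Q{\left(m,u \right)} = \sqrt{4 - 3} = \sqrt{1} = 1$)
$G{\left(E,M \right)} = 0$ ($G{\left(E,M \right)} = 3 E \left(0 + 0\right) = 3 E 0 = 3 \cdot 0 = 0$)
$\left(G{\left(Q{\left(-7,6 \right)},-31 \right)} + 862\right) - 2282 = \left(0 + 862\right) - 2282 = 862 - 2282 = -1420$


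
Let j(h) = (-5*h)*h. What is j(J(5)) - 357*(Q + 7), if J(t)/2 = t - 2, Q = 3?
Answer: -3750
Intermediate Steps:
J(t) = -4 + 2*t (J(t) = 2*(t - 2) = 2*(-2 + t) = -4 + 2*t)
j(h) = -5*h²
j(J(5)) - 357*(Q + 7) = -5*(-4 + 2*5)² - 357*(3 + 7) = -5*(-4 + 10)² - 357*10 = -5*6² - 51*70 = -5*36 - 3570 = -180 - 3570 = -3750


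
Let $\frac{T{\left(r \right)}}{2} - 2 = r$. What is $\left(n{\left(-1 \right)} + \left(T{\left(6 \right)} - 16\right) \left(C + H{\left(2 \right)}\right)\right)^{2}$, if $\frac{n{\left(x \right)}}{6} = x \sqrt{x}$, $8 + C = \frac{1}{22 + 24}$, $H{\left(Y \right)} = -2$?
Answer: $-36$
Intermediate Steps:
$T{\left(r \right)} = 4 + 2 r$
$C = - \frac{367}{46}$ ($C = -8 + \frac{1}{22 + 24} = -8 + \frac{1}{46} = - \frac{367}{46} \approx -7.9783$)
$n{\left(x \right)} = 6 x^{\frac{3}{2}}$ ($n{\left(x \right)} = 6 x \sqrt{x} = 6 x^{\frac{3}{2}}$)
$\left(n{\left(-1 \right)} + \left(T{\left(6 \right)} - 16\right) \left(C + H{\left(2 \right)}\right)\right)^{2} = \left(6 \left(-1\right)^{\frac{3}{2}} + \left(\left(4 + 2 \cdot 6\right) - 16\right) \left(- \frac{367}{46} - 2\right)\right)^{2} = \left(6 \left(- i\right) + \left(\left(4 + 12\right) - 16\right) \left(- \frac{459}{46}\right)\right)^{2} = \left(- 6 i + \left(16 - 16\right) \left(- \frac{459}{46}\right)\right)^{2} = \left(- 6 i + 0 \left(- \frac{459}{46}\right)\right)^{2} = \left(- 6 i + 0\right)^{2} = \left(- 6 i\right)^{2} = -36$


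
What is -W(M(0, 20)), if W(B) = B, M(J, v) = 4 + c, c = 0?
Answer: -4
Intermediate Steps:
M(J, v) = 4 (M(J, v) = 4 + 0 = 4)
-W(M(0, 20)) = -1*4 = -4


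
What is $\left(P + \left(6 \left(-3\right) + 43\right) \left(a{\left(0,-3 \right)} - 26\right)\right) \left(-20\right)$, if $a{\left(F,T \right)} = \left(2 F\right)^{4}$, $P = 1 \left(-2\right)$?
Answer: $13040$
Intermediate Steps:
$P = -2$
$a{\left(F,T \right)} = 16 F^{4}$
$\left(P + \left(6 \left(-3\right) + 43\right) \left(a{\left(0,-3 \right)} - 26\right)\right) \left(-20\right) = \left(-2 + \left(6 \left(-3\right) + 43\right) \left(16 \cdot 0^{4} - 26\right)\right) \left(-20\right) = \left(-2 + \left(-18 + 43\right) \left(16 \cdot 0 - 26\right)\right) \left(-20\right) = \left(-2 + 25 \left(0 - 26\right)\right) \left(-20\right) = \left(-2 + 25 \left(-26\right)\right) \left(-20\right) = \left(-2 - 650\right) \left(-20\right) = \left(-652\right) \left(-20\right) = 13040$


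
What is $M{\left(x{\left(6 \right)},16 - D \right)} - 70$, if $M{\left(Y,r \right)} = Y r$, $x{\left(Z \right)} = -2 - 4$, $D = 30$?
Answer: $14$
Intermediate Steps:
$x{\left(Z \right)} = -6$ ($x{\left(Z \right)} = -2 - 4 = -6$)
$M{\left(x{\left(6 \right)},16 - D \right)} - 70 = - 6 \left(16 - 30\right) - 70 = \left(-6\right) \left(-14\right) - 70 = 84 - 70 = 14$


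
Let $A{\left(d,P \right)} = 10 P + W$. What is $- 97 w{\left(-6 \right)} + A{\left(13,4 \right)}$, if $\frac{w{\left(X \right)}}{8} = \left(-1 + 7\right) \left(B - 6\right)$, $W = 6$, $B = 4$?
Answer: $9358$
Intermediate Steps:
$A{\left(d,P \right)} = 6 + 10 P$ ($A{\left(d,P \right)} = 10 P + 6 = 6 + 10 P$)
$w{\left(X \right)} = -96$ ($w{\left(X \right)} = 8 \left(-1 + 7\right) \left(4 - 6\right) = 8 \cdot 6 \left(-2\right) = 8 \left(-12\right) = -96$)
$- 97 w{\left(-6 \right)} + A{\left(13,4 \right)} = \left(-97\right) \left(-96\right) + \left(6 + 10 \cdot 4\right) = 9312 + \left(6 + 40\right) = 9312 + 46 = 9358$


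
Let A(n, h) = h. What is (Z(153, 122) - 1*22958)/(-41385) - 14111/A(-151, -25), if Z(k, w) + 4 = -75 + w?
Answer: 116911322/206925 ≈ 564.99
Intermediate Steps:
Z(k, w) = -79 + w (Z(k, w) = -4 + (-75 + w) = -79 + w)
(Z(153, 122) - 1*22958)/(-41385) - 14111/A(-151, -25) = ((-79 + 122) - 1*22958)/(-41385) - 14111/(-25) = (43 - 22958)*(-1/41385) - 14111*(-1/25) = -22915*(-1/41385) + 14111/25 = 4583/8277 + 14111/25 = 116911322/206925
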